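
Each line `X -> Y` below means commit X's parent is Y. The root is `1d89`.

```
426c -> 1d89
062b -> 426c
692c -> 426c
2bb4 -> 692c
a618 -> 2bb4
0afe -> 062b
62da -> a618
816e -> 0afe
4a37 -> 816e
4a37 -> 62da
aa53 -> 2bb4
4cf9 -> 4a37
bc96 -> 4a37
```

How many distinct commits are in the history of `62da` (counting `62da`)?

Walking parent pointers from 62da: reachable set = {1d89, 2bb4, 426c, 62da, 692c, a618}.
That is 6 commits.

6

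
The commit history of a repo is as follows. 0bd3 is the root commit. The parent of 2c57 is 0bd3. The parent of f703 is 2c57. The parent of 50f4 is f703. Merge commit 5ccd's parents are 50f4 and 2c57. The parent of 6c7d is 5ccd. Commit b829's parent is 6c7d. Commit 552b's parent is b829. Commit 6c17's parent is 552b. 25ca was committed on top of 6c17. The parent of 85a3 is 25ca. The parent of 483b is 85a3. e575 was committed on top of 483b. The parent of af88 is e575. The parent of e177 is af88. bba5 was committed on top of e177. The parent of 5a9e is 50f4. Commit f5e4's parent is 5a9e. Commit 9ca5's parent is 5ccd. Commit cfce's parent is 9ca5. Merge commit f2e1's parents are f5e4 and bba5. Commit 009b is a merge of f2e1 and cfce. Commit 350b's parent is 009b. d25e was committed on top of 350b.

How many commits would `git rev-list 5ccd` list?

5

Walking parent pointers from 5ccd: reachable set = {0bd3, 2c57, 50f4, 5ccd, f703}.
That is 5 commits.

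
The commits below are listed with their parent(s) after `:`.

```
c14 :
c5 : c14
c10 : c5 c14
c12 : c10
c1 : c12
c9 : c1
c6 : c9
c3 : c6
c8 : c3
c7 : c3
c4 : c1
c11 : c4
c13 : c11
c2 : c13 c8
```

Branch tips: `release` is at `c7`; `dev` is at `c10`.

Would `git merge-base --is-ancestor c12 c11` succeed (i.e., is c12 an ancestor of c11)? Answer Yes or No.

Ancestors of c11 (commits reachable by following parents): {c1, c10, c11, c12, c14, c4, c5}.
c12 is in that set, so it is an ancestor of c11.

Yes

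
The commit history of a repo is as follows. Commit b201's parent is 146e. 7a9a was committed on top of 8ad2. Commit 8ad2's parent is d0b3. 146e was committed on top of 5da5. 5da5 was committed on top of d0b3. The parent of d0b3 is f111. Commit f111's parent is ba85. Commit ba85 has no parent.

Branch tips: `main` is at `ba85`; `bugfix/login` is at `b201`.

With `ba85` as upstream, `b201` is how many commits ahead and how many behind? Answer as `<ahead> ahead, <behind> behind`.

Reachable from b201: {146e, 5da5, b201, ba85, d0b3, f111}.
Reachable from ba85: {ba85}.
Only in b201's history (ahead): {146e, 5da5, b201, d0b3, f111} — 5.
Only in ba85's history (behind): {} — 0.

5 ahead, 0 behind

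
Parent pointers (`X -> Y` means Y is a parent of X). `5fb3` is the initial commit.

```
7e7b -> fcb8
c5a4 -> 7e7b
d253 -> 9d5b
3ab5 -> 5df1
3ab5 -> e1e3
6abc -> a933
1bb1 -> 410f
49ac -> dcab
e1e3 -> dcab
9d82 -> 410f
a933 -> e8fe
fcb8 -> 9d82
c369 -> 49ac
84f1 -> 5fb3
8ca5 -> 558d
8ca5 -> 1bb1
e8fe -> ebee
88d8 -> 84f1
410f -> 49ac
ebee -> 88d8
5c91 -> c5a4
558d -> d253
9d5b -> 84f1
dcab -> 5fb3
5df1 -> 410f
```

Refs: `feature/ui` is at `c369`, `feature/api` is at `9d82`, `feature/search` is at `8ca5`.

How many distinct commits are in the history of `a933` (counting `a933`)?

Walking parent pointers from a933: reachable set = {5fb3, 84f1, 88d8, a933, e8fe, ebee}.
That is 6 commits.

6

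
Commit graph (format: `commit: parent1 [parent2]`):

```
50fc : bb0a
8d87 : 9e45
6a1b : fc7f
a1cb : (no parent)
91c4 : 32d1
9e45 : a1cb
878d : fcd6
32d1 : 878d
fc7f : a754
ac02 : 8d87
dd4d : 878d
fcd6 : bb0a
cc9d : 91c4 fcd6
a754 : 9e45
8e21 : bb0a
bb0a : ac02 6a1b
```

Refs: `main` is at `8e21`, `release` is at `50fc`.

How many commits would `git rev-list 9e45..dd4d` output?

9

Reachable from dd4d: {6a1b, 878d, 8d87, 9e45, a1cb, a754, ac02, bb0a, dd4d, fc7f, fcd6}.
Reachable from 9e45: {9e45, a1cb}.
In dd4d's history but not 9e45's: {6a1b, 878d, 8d87, a754, ac02, bb0a, dd4d, fc7f, fcd6} — 9 commits.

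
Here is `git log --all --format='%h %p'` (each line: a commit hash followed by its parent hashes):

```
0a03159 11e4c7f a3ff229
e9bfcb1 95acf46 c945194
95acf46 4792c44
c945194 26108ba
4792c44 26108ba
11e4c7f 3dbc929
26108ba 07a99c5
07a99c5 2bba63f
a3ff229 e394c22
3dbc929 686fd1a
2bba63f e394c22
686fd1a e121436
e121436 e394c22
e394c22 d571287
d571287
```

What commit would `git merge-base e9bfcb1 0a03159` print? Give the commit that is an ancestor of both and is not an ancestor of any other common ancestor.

e394c22

Ancestors of e9bfcb1: {07a99c5, 26108ba, 2bba63f, 4792c44, 95acf46, c945194, d571287, e394c22, e9bfcb1}.
Ancestors of 0a03159: {0a03159, 11e4c7f, 3dbc929, 686fd1a, a3ff229, d571287, e121436, e394c22}.
Common ancestors: {d571287, e394c22}.
Among these, e394c22 is not an ancestor of any other common ancestor — it is the merge base.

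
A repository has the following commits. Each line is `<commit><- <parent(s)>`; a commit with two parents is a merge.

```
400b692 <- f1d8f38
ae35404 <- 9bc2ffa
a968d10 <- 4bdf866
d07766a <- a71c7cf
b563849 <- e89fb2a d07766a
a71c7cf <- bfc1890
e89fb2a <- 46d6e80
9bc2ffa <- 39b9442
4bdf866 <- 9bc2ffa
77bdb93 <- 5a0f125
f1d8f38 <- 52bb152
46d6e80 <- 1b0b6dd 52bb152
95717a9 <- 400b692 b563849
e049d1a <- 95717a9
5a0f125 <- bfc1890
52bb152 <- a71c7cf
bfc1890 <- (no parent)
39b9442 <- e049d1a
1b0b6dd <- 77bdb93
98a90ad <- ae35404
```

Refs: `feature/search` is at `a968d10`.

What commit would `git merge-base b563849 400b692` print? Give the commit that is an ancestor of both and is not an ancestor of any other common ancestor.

Ancestors of b563849: {1b0b6dd, 46d6e80, 52bb152, 5a0f125, 77bdb93, a71c7cf, b563849, bfc1890, d07766a, e89fb2a}.
Ancestors of 400b692: {400b692, 52bb152, a71c7cf, bfc1890, f1d8f38}.
Common ancestors: {52bb152, a71c7cf, bfc1890}.
Among these, 52bb152 is not an ancestor of any other common ancestor — it is the merge base.

52bb152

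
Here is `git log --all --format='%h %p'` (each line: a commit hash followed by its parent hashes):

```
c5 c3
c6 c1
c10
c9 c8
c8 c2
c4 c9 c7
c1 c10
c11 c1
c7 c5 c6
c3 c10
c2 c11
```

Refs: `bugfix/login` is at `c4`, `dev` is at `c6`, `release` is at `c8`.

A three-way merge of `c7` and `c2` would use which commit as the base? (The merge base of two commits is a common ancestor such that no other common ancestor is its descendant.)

Ancestors of c7: {c1, c10, c3, c5, c6, c7}.
Ancestors of c2: {c1, c10, c11, c2}.
Common ancestors: {c1, c10}.
Among these, c1 is not an ancestor of any other common ancestor — it is the merge base.

c1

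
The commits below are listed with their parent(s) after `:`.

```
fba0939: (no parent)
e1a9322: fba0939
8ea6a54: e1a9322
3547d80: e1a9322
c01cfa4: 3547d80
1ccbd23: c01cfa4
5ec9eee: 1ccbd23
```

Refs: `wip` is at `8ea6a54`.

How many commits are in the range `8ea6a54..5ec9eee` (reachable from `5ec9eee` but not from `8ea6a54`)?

4

Reachable from 5ec9eee: {1ccbd23, 3547d80, 5ec9eee, c01cfa4, e1a9322, fba0939}.
Reachable from 8ea6a54: {8ea6a54, e1a9322, fba0939}.
In 5ec9eee's history but not 8ea6a54's: {1ccbd23, 3547d80, 5ec9eee, c01cfa4} — 4 commits.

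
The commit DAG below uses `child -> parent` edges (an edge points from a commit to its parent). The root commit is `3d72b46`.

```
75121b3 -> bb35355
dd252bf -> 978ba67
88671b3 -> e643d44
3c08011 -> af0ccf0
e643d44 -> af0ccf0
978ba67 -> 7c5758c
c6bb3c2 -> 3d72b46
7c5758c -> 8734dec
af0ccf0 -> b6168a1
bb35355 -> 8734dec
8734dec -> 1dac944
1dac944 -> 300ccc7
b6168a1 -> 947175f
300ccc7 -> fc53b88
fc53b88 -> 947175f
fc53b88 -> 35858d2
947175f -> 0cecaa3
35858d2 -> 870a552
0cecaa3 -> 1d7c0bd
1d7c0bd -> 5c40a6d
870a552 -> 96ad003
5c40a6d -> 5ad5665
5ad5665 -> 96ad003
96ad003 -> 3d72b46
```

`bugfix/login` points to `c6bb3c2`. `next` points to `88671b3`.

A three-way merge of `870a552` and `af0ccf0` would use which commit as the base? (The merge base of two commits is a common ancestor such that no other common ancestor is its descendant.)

96ad003

Ancestors of 870a552: {3d72b46, 870a552, 96ad003}.
Ancestors of af0ccf0: {0cecaa3, 1d7c0bd, 3d72b46, 5ad5665, 5c40a6d, 947175f, 96ad003, af0ccf0, b6168a1}.
Common ancestors: {3d72b46, 96ad003}.
Among these, 96ad003 is not an ancestor of any other common ancestor — it is the merge base.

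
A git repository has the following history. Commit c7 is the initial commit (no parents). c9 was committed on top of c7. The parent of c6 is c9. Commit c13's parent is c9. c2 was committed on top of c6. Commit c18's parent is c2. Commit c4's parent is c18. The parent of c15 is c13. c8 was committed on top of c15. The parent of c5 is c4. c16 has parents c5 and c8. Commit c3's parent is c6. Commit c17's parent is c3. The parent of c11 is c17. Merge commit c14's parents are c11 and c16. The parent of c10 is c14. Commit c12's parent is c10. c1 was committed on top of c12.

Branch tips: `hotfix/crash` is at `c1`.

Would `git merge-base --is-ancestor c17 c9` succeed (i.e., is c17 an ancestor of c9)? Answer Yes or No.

No

Ancestors of c9: {c7, c9}.
c17 is not in that set, so it is not an ancestor of c9.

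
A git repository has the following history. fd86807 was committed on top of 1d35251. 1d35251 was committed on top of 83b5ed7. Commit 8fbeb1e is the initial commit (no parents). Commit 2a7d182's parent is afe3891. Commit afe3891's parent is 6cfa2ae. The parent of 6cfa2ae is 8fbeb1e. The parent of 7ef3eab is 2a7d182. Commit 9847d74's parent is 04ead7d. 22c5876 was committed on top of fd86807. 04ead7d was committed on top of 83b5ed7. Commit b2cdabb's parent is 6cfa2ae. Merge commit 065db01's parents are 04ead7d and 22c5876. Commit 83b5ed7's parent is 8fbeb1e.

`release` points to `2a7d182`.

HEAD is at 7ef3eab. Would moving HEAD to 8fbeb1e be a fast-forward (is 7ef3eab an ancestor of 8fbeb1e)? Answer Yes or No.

A fast-forward from 7ef3eab to 8fbeb1e is possible iff 7ef3eab is an ancestor of 8fbeb1e.
Ancestors of 8fbeb1e: {8fbeb1e}.
7ef3eab is not among them, so fast-forward is not possible.

No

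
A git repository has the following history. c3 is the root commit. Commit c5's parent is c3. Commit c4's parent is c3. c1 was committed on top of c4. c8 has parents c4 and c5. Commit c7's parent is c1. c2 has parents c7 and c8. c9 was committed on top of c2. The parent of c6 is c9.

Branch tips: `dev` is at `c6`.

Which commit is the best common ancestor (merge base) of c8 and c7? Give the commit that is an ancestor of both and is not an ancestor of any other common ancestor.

Ancestors of c8: {c3, c4, c5, c8}.
Ancestors of c7: {c1, c3, c4, c7}.
Common ancestors: {c3, c4}.
Among these, c4 is not an ancestor of any other common ancestor — it is the merge base.

c4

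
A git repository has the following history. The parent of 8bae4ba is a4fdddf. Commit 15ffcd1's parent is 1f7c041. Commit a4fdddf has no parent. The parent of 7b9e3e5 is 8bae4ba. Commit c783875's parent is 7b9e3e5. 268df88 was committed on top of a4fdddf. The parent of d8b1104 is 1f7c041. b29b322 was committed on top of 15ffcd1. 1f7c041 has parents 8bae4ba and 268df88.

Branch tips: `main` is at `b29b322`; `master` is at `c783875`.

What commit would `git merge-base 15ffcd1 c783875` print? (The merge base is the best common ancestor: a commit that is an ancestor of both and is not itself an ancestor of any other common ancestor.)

Ancestors of 15ffcd1: {15ffcd1, 1f7c041, 268df88, 8bae4ba, a4fdddf}.
Ancestors of c783875: {7b9e3e5, 8bae4ba, a4fdddf, c783875}.
Common ancestors: {8bae4ba, a4fdddf}.
Among these, 8bae4ba is not an ancestor of any other common ancestor — it is the merge base.

8bae4ba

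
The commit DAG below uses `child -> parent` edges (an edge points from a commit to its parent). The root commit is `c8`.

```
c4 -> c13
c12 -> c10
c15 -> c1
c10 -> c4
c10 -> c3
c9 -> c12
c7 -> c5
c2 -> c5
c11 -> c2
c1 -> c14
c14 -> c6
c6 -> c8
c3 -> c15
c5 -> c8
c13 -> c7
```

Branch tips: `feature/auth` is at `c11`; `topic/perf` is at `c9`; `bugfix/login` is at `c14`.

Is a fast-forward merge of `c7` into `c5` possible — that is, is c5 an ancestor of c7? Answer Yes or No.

Yes

A fast-forward from c5 to c7 is possible iff c5 is an ancestor of c7.
Ancestors of c7: {c5, c7, c8}.
c5 is among them, so fast-forward is possible.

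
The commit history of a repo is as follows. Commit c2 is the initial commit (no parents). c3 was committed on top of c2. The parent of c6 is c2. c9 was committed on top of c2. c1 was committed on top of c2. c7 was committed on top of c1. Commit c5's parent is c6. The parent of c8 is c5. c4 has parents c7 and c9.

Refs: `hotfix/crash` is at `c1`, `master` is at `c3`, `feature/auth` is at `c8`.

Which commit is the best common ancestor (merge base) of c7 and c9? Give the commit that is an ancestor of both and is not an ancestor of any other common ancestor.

Ancestors of c7: {c1, c2, c7}.
Ancestors of c9: {c2, c9}.
Common ancestors: {c2}.
The only common ancestor is c2, so it is the merge base.

c2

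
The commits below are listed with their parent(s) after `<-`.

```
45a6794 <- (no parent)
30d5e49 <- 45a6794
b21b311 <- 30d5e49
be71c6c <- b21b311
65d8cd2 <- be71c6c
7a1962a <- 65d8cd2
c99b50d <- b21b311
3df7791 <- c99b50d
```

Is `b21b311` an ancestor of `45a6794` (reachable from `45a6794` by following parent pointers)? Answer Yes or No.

Ancestors of 45a6794: {45a6794}.
b21b311 is not in that set, so it is not an ancestor of 45a6794.

No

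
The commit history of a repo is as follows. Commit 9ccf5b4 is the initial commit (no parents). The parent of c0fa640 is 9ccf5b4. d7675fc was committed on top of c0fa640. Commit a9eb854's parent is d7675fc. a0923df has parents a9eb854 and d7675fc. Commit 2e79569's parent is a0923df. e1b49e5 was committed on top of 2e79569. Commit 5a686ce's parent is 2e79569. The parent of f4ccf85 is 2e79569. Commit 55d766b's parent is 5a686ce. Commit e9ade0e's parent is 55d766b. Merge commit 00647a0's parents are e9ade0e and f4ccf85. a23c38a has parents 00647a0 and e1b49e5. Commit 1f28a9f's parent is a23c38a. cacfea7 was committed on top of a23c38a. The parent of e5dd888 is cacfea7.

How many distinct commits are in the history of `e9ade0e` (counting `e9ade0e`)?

Walking parent pointers from e9ade0e: reachable set = {2e79569, 55d766b, 5a686ce, 9ccf5b4, a0923df, a9eb854, c0fa640, d7675fc, e9ade0e}.
That is 9 commits.

9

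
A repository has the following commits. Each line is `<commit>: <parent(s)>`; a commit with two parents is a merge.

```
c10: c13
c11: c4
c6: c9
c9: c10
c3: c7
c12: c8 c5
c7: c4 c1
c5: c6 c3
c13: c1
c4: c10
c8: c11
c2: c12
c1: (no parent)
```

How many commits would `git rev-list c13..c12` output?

10

Reachable from c12: {c1, c10, c11, c12, c13, c3, c4, c5, c6, c7, c8, c9}.
Reachable from c13: {c1, c13}.
In c12's history but not c13's: {c10, c11, c12, c3, c4, c5, c6, c7, c8, c9} — 10 commits.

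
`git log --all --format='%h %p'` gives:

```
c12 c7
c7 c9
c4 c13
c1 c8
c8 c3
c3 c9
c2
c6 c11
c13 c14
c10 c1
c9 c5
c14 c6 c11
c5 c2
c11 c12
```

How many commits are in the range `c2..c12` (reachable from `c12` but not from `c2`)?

Reachable from c12: {c12, c2, c5, c7, c9}.
Reachable from c2: {c2}.
In c12's history but not c2's: {c12, c5, c7, c9} — 4 commits.

4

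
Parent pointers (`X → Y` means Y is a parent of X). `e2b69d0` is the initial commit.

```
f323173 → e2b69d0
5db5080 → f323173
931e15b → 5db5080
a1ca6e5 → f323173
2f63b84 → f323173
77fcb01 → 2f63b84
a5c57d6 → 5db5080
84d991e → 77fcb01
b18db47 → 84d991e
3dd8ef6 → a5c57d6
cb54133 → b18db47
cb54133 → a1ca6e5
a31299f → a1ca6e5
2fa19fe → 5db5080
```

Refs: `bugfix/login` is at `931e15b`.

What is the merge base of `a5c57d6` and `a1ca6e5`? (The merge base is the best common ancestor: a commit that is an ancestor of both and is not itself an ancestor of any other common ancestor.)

f323173

Ancestors of a5c57d6: {5db5080, a5c57d6, e2b69d0, f323173}.
Ancestors of a1ca6e5: {a1ca6e5, e2b69d0, f323173}.
Common ancestors: {e2b69d0, f323173}.
Among these, f323173 is not an ancestor of any other common ancestor — it is the merge base.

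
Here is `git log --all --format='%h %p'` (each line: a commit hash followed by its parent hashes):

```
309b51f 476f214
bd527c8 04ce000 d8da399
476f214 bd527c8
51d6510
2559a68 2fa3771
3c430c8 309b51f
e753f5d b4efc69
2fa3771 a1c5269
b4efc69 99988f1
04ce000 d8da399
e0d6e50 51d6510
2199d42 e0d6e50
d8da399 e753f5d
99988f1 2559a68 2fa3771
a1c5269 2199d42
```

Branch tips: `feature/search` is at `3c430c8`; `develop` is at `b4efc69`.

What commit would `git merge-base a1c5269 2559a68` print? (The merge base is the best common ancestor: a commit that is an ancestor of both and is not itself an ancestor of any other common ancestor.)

a1c5269

Ancestors of a1c5269: {2199d42, 51d6510, a1c5269, e0d6e50}.
Ancestors of 2559a68: {2199d42, 2559a68, 2fa3771, 51d6510, a1c5269, e0d6e50}.
Common ancestors: {2199d42, 51d6510, a1c5269, e0d6e50}.
Among these, a1c5269 is not an ancestor of any other common ancestor — it is the merge base.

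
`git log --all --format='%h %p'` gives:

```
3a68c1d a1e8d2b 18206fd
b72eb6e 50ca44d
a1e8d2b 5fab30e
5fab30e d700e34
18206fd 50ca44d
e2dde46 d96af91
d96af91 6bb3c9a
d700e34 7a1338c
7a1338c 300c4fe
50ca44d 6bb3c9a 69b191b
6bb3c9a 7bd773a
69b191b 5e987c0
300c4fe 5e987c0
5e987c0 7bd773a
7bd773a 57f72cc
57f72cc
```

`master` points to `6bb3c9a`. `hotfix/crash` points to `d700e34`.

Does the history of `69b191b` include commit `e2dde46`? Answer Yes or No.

No

Ancestors of 69b191b: {57f72cc, 5e987c0, 69b191b, 7bd773a}.
e2dde46 is not in that set, so it is not an ancestor of 69b191b.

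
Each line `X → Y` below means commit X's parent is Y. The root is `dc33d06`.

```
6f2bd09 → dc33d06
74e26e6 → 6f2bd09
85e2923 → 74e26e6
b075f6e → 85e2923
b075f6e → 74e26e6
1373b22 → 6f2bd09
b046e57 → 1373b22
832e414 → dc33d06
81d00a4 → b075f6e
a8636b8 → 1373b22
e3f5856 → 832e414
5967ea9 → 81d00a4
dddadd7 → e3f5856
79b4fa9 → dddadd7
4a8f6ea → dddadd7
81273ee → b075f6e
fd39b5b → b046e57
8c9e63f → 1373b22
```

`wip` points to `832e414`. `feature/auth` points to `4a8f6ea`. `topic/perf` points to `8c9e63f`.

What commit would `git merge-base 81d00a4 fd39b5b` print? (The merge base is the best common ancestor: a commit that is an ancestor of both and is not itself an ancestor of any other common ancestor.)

Ancestors of 81d00a4: {6f2bd09, 74e26e6, 81d00a4, 85e2923, b075f6e, dc33d06}.
Ancestors of fd39b5b: {1373b22, 6f2bd09, b046e57, dc33d06, fd39b5b}.
Common ancestors: {6f2bd09, dc33d06}.
Among these, 6f2bd09 is not an ancestor of any other common ancestor — it is the merge base.

6f2bd09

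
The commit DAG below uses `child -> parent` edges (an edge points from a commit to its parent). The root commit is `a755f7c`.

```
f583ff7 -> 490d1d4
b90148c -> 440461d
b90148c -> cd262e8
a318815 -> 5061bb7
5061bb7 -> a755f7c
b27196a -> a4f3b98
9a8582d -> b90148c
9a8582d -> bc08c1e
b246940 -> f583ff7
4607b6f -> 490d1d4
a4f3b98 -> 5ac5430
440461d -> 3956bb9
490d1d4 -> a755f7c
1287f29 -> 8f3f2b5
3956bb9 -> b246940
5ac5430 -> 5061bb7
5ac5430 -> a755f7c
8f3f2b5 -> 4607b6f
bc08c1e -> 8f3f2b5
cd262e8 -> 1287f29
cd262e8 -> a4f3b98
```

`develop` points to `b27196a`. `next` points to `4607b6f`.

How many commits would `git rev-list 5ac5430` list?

3

Walking parent pointers from 5ac5430: reachable set = {5061bb7, 5ac5430, a755f7c}.
That is 3 commits.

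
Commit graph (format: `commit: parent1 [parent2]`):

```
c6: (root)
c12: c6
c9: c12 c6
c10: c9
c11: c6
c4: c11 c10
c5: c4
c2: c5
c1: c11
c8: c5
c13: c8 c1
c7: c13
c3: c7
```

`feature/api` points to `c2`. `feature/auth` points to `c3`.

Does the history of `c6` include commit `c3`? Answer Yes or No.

Ancestors of c6: {c6}.
c3 is not in that set, so it is not an ancestor of c6.

No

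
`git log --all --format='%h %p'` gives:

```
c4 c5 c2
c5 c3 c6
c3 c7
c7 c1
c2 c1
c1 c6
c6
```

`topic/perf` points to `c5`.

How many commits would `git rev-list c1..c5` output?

3

Reachable from c5: {c1, c3, c5, c6, c7}.
Reachable from c1: {c1, c6}.
In c5's history but not c1's: {c3, c5, c7} — 3 commits.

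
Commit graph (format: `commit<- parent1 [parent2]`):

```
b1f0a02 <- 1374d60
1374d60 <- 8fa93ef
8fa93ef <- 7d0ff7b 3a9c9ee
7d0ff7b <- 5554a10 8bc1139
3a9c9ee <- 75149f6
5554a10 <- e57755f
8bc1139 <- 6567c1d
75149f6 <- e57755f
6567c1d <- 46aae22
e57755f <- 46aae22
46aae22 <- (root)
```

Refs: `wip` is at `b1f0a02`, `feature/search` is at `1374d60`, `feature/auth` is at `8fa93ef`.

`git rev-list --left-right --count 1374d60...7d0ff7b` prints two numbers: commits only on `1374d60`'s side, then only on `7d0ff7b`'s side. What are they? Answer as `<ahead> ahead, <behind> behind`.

Reachable from 1374d60: {1374d60, 3a9c9ee, 46aae22, 5554a10, 6567c1d, 75149f6, 7d0ff7b, 8bc1139, 8fa93ef, e57755f}.
Reachable from 7d0ff7b: {46aae22, 5554a10, 6567c1d, 7d0ff7b, 8bc1139, e57755f}.
Only in 1374d60's history (ahead): {1374d60, 3a9c9ee, 75149f6, 8fa93ef} — 4.
Only in 7d0ff7b's history (behind): {} — 0.

4 ahead, 0 behind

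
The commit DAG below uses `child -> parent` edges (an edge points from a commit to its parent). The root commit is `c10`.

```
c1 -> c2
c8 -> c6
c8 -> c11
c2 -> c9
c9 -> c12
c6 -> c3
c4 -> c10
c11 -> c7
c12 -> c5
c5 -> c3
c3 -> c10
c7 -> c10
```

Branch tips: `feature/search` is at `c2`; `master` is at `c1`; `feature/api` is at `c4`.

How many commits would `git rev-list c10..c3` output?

1

Reachable from c3: {c10, c3}.
Reachable from c10: {c10}.
In c3's history but not c10's: {c3} — 1 commit.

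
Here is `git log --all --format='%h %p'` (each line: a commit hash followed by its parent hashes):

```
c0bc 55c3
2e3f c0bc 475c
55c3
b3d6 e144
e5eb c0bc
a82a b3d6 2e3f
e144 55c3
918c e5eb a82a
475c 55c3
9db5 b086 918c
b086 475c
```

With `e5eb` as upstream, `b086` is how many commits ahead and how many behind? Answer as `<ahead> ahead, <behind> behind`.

2 ahead, 2 behind

Reachable from b086: {475c, 55c3, b086}.
Reachable from e5eb: {55c3, c0bc, e5eb}.
Only in b086's history (ahead): {475c, b086} — 2.
Only in e5eb's history (behind): {c0bc, e5eb} — 2.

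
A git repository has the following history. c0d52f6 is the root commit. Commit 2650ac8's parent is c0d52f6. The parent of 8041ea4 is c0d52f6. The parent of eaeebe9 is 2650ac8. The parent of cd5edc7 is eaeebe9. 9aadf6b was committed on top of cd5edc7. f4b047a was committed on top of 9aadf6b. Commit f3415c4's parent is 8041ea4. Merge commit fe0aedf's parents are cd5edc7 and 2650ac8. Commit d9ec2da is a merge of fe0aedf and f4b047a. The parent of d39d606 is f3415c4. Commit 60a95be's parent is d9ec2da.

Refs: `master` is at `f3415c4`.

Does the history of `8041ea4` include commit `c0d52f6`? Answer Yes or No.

Yes

Ancestors of 8041ea4 (commits reachable by following parents): {8041ea4, c0d52f6}.
c0d52f6 is in that set, so it is an ancestor of 8041ea4.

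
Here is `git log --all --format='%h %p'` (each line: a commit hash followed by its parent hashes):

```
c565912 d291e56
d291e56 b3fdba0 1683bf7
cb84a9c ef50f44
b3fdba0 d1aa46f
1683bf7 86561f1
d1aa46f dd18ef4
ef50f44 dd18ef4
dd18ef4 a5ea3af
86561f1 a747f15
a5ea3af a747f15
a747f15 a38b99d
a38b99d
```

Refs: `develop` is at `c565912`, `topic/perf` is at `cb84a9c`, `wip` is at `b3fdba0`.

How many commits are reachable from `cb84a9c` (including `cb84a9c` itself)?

Walking parent pointers from cb84a9c: reachable set = {a38b99d, a5ea3af, a747f15, cb84a9c, dd18ef4, ef50f44}.
That is 6 commits.

6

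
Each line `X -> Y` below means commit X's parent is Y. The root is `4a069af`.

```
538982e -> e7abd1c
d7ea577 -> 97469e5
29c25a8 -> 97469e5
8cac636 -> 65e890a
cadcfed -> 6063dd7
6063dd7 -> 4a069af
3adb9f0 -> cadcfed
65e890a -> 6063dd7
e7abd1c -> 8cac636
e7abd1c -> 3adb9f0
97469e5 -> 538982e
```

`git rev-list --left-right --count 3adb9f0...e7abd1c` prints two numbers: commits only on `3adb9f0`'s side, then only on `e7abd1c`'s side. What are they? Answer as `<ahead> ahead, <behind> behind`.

0 ahead, 3 behind

Reachable from 3adb9f0: {3adb9f0, 4a069af, 6063dd7, cadcfed}.
Reachable from e7abd1c: {3adb9f0, 4a069af, 6063dd7, 65e890a, 8cac636, cadcfed, e7abd1c}.
Only in 3adb9f0's history (ahead): {} — 0.
Only in e7abd1c's history (behind): {65e890a, 8cac636, e7abd1c} — 3.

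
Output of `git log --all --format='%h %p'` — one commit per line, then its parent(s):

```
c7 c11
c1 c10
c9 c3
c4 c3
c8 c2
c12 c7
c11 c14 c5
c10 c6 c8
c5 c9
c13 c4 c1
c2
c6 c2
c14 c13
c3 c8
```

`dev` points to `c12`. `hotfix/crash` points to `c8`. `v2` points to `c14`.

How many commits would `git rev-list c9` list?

Walking parent pointers from c9: reachable set = {c2, c3, c8, c9}.
That is 4 commits.

4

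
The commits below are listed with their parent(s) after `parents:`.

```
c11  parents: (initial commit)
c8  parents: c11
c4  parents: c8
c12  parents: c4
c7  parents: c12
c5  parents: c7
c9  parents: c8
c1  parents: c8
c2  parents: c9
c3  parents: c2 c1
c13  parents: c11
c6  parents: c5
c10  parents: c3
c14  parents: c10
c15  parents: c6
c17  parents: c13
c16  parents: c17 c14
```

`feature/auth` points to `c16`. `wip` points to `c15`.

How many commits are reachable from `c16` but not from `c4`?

9

Reachable from c16: {c1, c10, c11, c13, c14, c16, c17, c2, c3, c8, c9}.
Reachable from c4: {c11, c4, c8}.
In c16's history but not c4's: {c1, c10, c13, c14, c16, c17, c2, c3, c9} — 9 commits.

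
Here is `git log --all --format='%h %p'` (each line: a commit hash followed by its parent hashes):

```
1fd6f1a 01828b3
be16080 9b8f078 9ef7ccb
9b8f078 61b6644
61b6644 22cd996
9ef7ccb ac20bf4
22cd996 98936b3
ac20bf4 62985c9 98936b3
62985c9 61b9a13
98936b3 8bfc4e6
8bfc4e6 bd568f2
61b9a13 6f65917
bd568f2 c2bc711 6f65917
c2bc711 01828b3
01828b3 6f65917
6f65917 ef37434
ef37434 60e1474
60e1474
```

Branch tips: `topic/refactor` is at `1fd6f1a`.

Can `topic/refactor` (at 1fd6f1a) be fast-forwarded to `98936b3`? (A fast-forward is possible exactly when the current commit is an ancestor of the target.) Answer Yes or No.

No

A fast-forward from 1fd6f1a to 98936b3 is possible iff 1fd6f1a is an ancestor of 98936b3.
Ancestors of 98936b3: {01828b3, 60e1474, 6f65917, 8bfc4e6, 98936b3, bd568f2, c2bc711, ef37434}.
1fd6f1a is not among them, so fast-forward is not possible.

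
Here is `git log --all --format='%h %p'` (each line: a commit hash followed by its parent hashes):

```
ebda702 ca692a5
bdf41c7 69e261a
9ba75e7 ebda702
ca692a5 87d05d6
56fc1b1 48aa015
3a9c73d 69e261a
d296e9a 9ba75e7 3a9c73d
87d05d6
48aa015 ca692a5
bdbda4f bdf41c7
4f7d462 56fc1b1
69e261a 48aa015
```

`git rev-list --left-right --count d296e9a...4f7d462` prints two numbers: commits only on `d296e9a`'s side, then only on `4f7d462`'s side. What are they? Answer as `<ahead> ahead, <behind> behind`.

5 ahead, 2 behind

Reachable from d296e9a: {3a9c73d, 48aa015, 69e261a, 87d05d6, 9ba75e7, ca692a5, d296e9a, ebda702}.
Reachable from 4f7d462: {48aa015, 4f7d462, 56fc1b1, 87d05d6, ca692a5}.
Only in d296e9a's history (ahead): {3a9c73d, 69e261a, 9ba75e7, d296e9a, ebda702} — 5.
Only in 4f7d462's history (behind): {4f7d462, 56fc1b1} — 2.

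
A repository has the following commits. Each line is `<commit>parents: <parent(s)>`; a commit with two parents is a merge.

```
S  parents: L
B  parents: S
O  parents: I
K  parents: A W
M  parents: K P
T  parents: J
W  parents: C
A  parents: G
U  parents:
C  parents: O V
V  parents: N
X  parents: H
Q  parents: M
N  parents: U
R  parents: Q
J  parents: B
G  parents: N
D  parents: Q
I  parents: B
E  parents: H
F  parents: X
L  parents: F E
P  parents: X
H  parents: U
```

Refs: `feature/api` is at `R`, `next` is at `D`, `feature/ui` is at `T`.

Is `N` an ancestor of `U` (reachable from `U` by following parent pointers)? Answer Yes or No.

No

Ancestors of U: {U}.
N is not in that set, so it is not an ancestor of U.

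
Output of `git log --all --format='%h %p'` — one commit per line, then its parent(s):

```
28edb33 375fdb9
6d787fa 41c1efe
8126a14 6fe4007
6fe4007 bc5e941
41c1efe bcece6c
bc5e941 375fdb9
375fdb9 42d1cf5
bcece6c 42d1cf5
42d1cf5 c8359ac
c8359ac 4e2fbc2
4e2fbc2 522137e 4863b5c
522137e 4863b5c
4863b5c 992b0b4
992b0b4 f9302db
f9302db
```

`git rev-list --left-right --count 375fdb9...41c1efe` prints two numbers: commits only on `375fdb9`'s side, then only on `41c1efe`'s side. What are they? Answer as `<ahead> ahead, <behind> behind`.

Reachable from 375fdb9: {375fdb9, 42d1cf5, 4863b5c, 4e2fbc2, 522137e, 992b0b4, c8359ac, f9302db}.
Reachable from 41c1efe: {41c1efe, 42d1cf5, 4863b5c, 4e2fbc2, 522137e, 992b0b4, bcece6c, c8359ac, f9302db}.
Only in 375fdb9's history (ahead): {375fdb9} — 1.
Only in 41c1efe's history (behind): {41c1efe, bcece6c} — 2.

1 ahead, 2 behind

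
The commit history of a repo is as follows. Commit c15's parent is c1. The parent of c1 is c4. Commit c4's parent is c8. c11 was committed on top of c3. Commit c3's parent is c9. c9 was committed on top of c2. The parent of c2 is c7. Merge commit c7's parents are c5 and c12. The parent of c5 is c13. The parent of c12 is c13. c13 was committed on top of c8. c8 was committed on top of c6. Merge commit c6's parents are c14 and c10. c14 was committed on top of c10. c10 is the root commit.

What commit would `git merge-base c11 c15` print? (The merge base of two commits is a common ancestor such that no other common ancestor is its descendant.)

Ancestors of c11: {c10, c11, c12, c13, c14, c2, c3, c5, c6, c7, c8, c9}.
Ancestors of c15: {c1, c10, c14, c15, c4, c6, c8}.
Common ancestors: {c10, c14, c6, c8}.
Among these, c8 is not an ancestor of any other common ancestor — it is the merge base.

c8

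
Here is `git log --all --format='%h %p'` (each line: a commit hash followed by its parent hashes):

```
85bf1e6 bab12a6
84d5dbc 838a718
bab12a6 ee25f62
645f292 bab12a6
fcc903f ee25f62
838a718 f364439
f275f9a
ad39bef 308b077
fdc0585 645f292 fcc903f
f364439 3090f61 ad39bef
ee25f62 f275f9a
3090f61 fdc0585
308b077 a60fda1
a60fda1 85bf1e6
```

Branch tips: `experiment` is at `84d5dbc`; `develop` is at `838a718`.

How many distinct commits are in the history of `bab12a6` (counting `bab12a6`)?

Walking parent pointers from bab12a6: reachable set = {bab12a6, ee25f62, f275f9a}.
That is 3 commits.

3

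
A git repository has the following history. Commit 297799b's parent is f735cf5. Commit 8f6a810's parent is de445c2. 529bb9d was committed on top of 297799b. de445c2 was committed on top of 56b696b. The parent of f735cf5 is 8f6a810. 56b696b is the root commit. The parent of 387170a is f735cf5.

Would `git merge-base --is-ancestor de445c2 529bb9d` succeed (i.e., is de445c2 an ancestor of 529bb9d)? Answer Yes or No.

Ancestors of 529bb9d (commits reachable by following parents): {297799b, 529bb9d, 56b696b, 8f6a810, de445c2, f735cf5}.
de445c2 is in that set, so it is an ancestor of 529bb9d.

Yes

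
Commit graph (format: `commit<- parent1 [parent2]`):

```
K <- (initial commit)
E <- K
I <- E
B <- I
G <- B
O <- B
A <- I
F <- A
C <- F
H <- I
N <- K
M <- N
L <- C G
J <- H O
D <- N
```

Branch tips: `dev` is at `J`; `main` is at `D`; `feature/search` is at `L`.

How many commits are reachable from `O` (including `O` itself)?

Walking parent pointers from O: reachable set = {B, E, I, K, O}.
That is 5 commits.

5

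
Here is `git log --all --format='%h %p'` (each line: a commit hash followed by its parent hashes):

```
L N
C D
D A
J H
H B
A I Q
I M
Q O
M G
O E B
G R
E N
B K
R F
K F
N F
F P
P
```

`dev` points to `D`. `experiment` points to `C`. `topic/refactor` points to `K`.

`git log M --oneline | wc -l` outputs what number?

5

Walking parent pointers from M: reachable set = {F, G, M, P, R}.
That is 5 commits.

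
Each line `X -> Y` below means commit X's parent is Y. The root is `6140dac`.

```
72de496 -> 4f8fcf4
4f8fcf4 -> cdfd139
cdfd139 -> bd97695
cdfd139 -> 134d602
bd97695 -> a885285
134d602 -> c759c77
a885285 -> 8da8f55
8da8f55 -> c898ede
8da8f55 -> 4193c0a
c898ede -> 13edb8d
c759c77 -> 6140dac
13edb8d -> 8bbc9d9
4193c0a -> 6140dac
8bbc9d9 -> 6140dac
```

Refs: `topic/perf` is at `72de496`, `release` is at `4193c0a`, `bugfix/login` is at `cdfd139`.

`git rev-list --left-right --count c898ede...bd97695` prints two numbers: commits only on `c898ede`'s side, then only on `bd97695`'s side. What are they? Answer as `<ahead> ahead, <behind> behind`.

Reachable from c898ede: {13edb8d, 6140dac, 8bbc9d9, c898ede}.
Reachable from bd97695: {13edb8d, 4193c0a, 6140dac, 8bbc9d9, 8da8f55, a885285, bd97695, c898ede}.
Only in c898ede's history (ahead): {} — 0.
Only in bd97695's history (behind): {4193c0a, 8da8f55, a885285, bd97695} — 4.

0 ahead, 4 behind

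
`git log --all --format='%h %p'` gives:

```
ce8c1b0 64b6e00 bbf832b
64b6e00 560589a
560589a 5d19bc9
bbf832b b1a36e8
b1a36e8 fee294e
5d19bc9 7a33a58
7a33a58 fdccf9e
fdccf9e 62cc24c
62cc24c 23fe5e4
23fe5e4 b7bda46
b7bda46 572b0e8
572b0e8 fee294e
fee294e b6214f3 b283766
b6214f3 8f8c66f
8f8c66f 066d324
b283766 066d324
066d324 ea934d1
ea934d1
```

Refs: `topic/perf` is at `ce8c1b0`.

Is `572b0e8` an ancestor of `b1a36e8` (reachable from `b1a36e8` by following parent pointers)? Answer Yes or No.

Ancestors of b1a36e8: {066d324, 8f8c66f, b1a36e8, b283766, b6214f3, ea934d1, fee294e}.
572b0e8 is not in that set, so it is not an ancestor of b1a36e8.

No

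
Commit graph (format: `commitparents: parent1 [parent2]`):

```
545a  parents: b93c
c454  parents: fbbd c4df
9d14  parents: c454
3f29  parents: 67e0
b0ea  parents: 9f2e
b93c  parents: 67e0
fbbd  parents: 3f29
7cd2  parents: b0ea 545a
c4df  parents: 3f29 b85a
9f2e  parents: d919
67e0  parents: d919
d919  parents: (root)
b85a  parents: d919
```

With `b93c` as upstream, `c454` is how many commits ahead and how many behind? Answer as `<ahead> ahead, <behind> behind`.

5 ahead, 1 behind

Reachable from c454: {3f29, 67e0, b85a, c454, c4df, d919, fbbd}.
Reachable from b93c: {67e0, b93c, d919}.
Only in c454's history (ahead): {3f29, b85a, c454, c4df, fbbd} — 5.
Only in b93c's history (behind): {b93c} — 1.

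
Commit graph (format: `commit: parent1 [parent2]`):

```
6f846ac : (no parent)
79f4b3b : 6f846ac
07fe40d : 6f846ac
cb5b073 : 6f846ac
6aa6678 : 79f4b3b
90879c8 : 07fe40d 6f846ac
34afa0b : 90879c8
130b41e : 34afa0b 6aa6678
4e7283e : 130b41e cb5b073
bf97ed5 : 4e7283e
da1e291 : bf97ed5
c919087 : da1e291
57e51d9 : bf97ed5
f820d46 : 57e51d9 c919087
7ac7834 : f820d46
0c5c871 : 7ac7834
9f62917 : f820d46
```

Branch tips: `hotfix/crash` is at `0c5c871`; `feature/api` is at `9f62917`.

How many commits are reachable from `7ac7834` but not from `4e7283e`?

6

Reachable from 7ac7834: {07fe40d, 130b41e, 34afa0b, 4e7283e, 57e51d9, 6aa6678, 6f846ac, 79f4b3b, 7ac7834, 90879c8, bf97ed5, c919087, cb5b073, da1e291, f820d46}.
Reachable from 4e7283e: {07fe40d, 130b41e, 34afa0b, 4e7283e, 6aa6678, 6f846ac, 79f4b3b, 90879c8, cb5b073}.
In 7ac7834's history but not 4e7283e's: {57e51d9, 7ac7834, bf97ed5, c919087, da1e291, f820d46} — 6 commits.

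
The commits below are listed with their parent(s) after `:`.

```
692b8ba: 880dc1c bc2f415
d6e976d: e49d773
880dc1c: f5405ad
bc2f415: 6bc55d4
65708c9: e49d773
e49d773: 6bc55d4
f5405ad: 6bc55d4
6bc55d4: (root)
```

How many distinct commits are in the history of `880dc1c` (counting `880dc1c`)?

Walking parent pointers from 880dc1c: reachable set = {6bc55d4, 880dc1c, f5405ad}.
That is 3 commits.

3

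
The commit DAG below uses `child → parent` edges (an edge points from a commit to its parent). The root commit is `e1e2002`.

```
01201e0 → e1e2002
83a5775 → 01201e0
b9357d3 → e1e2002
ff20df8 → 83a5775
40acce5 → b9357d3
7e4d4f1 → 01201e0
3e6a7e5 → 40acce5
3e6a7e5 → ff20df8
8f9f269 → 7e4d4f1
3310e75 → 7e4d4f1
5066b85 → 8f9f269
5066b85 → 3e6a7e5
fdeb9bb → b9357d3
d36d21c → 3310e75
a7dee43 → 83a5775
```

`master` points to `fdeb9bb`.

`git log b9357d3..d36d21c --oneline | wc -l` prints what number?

4

Reachable from d36d21c: {01201e0, 3310e75, 7e4d4f1, d36d21c, e1e2002}.
Reachable from b9357d3: {b9357d3, e1e2002}.
In d36d21c's history but not b9357d3's: {01201e0, 3310e75, 7e4d4f1, d36d21c} — 4 commits.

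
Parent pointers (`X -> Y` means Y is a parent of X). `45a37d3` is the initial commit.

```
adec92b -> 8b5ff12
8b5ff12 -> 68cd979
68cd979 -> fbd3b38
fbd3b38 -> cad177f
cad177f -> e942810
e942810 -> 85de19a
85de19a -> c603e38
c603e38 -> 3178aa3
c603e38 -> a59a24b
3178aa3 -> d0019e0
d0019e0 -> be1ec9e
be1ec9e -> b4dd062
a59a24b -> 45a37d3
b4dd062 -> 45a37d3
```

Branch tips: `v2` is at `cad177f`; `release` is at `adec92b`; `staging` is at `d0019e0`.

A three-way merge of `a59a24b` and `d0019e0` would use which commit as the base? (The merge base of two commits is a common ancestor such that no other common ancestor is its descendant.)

Ancestors of a59a24b: {45a37d3, a59a24b}.
Ancestors of d0019e0: {45a37d3, b4dd062, be1ec9e, d0019e0}.
Common ancestors: {45a37d3}.
The only common ancestor is 45a37d3, so it is the merge base.

45a37d3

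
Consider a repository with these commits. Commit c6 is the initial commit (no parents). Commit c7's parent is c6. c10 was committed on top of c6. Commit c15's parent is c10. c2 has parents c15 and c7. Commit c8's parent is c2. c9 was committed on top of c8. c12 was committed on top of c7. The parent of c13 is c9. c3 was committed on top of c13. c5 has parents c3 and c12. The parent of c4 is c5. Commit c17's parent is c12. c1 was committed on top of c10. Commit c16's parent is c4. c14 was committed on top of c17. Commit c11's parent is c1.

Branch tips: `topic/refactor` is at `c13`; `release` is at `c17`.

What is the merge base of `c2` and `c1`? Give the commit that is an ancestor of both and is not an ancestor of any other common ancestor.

Ancestors of c2: {c10, c15, c2, c6, c7}.
Ancestors of c1: {c1, c10, c6}.
Common ancestors: {c10, c6}.
Among these, c10 is not an ancestor of any other common ancestor — it is the merge base.

c10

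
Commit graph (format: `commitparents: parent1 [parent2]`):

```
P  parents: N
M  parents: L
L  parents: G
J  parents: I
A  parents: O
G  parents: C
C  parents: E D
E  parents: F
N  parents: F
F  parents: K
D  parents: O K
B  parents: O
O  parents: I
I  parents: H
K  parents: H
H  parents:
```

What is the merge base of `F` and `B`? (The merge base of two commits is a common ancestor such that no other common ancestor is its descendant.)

Ancestors of F: {F, H, K}.
Ancestors of B: {B, H, I, O}.
Common ancestors: {H}.
The only common ancestor is H, so it is the merge base.

H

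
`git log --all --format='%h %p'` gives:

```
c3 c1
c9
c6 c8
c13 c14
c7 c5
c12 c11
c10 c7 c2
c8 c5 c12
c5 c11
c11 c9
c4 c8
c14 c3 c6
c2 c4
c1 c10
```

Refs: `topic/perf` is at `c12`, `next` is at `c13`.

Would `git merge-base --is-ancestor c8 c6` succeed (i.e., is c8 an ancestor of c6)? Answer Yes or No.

Yes

Ancestors of c6 (commits reachable by following parents): {c11, c12, c5, c6, c8, c9}.
c8 is in that set, so it is an ancestor of c6.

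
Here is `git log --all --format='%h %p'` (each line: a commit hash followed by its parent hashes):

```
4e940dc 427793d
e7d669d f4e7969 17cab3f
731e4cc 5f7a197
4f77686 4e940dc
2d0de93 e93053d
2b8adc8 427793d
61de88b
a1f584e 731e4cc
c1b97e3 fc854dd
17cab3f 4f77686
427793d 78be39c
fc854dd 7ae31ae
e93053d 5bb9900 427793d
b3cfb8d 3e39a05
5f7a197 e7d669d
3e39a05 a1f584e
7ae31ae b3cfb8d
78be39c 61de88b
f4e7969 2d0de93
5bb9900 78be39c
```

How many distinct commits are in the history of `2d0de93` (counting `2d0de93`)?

Walking parent pointers from 2d0de93: reachable set = {2d0de93, 427793d, 5bb9900, 61de88b, 78be39c, e93053d}.
That is 6 commits.

6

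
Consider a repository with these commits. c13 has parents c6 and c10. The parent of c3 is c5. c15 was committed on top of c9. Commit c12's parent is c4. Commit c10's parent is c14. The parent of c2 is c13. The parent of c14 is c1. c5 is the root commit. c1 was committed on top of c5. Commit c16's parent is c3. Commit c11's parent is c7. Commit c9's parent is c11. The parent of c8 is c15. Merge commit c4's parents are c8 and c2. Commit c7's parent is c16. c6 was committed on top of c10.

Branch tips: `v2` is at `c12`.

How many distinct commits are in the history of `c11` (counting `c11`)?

5

Walking parent pointers from c11: reachable set = {c11, c16, c3, c5, c7}.
That is 5 commits.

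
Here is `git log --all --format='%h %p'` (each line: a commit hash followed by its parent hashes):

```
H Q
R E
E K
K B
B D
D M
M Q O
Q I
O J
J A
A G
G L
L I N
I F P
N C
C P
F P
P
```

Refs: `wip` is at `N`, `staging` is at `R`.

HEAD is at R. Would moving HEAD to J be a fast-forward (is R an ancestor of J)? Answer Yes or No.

No

A fast-forward from R to J is possible iff R is an ancestor of J.
Ancestors of J: {A, C, F, G, I, J, L, N, P}.
R is not among them, so fast-forward is not possible.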